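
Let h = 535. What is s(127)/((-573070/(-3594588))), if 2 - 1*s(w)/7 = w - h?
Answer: 1031646756/57307 ≈ 18002.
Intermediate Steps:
s(w) = 3759 - 7*w (s(w) = 14 - 7*(w - 1*535) = 14 - 7*(w - 535) = 14 - 7*(-535 + w) = 14 + (3745 - 7*w) = 3759 - 7*w)
s(127)/((-573070/(-3594588))) = (3759 - 7*127)/((-573070/(-3594588))) = (3759 - 889)/((-573070*(-1/3594588))) = 2870/(286535/1797294) = 2870*(1797294/286535) = 1031646756/57307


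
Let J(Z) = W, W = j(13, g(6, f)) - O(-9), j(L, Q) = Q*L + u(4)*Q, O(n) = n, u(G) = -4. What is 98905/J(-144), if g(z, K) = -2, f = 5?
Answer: -98905/9 ≈ -10989.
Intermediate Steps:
j(L, Q) = -4*Q + L*Q (j(L, Q) = Q*L - 4*Q = L*Q - 4*Q = -4*Q + L*Q)
W = -9 (W = -2*(-4 + 13) - 1*(-9) = -2*9 + 9 = -18 + 9 = -9)
J(Z) = -9
98905/J(-144) = 98905/(-9) = 98905*(-⅑) = -98905/9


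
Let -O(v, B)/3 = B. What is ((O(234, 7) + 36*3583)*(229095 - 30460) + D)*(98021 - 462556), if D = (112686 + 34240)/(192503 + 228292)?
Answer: -785912454377750881807/84159 ≈ -9.3384e+15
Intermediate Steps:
O(v, B) = -3*B
D = 146926/420795 ≈ 0.34916
((O(234, 7) + 36*3583)*(229095 - 30460) + D)*(98021 - 462556) = ((-3*7 + 36*3583)*(229095 - 30460) + 146926/420795)*(98021 - 462556) = ((-21 + 128988)*198635 + 146926/420795)*(-364535) = (128967*198635 + 146926/420795)*(-364535) = (25617360045 + 146926/420795)*(-364535) = (10779657020282701/420795)*(-364535) = -785912454377750881807/84159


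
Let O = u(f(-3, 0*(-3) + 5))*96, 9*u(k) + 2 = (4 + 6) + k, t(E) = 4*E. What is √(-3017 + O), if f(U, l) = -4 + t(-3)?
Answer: I*√27921/3 ≈ 55.699*I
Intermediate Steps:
f(U, l) = -16 (f(U, l) = -4 + 4*(-3) = -4 - 12 = -16)
u(k) = 8/9 + k/9 (u(k) = -2/9 + ((4 + 6) + k)/9 = -2/9 + (10 + k)/9 = -2/9 + (10/9 + k/9) = 8/9 + k/9)
O = -256/3 (O = (8/9 + (⅑)*(-16))*96 = (8/9 - 16/9)*96 = -8/9*96 = -256/3 ≈ -85.333)
√(-3017 + O) = √(-3017 - 256/3) = √(-9307/3) = I*√27921/3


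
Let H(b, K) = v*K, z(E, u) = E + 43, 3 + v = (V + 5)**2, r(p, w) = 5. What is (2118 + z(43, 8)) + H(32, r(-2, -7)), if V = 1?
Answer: 2369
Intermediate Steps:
v = 33 (v = -3 + (1 + 5)**2 = -3 + 6**2 = -3 + 36 = 33)
z(E, u) = 43 + E
H(b, K) = 33*K
(2118 + z(43, 8)) + H(32, r(-2, -7)) = (2118 + (43 + 43)) + 33*5 = (2118 + 86) + 165 = 2204 + 165 = 2369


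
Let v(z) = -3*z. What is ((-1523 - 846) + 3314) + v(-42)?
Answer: 1071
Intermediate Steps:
((-1523 - 846) + 3314) + v(-42) = ((-1523 - 846) + 3314) - 3*(-42) = (-2369 + 3314) + 126 = 945 + 126 = 1071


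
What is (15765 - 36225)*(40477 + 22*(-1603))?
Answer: -106617060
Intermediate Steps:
(15765 - 36225)*(40477 + 22*(-1603)) = -20460*(40477 - 35266) = -20460*5211 = -106617060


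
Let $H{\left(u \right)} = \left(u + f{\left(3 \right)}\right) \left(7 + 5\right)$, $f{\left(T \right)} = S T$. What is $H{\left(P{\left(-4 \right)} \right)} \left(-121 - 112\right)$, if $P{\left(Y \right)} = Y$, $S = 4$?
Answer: $-22368$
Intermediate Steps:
$f{\left(T \right)} = 4 T$
$H{\left(u \right)} = 144 + 12 u$ ($H{\left(u \right)} = \left(u + 4 \cdot 3\right) \left(7 + 5\right) = \left(u + 12\right) 12 = \left(12 + u\right) 12 = 144 + 12 u$)
$H{\left(P{\left(-4 \right)} \right)} \left(-121 - 112\right) = \left(144 + 12 \left(-4\right)\right) \left(-121 - 112\right) = \left(144 - 48\right) \left(-233\right) = 96 \left(-233\right) = -22368$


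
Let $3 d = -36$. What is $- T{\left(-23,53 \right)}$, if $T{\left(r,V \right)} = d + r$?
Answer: $35$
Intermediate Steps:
$d = -12$ ($d = \frac{1}{3} \left(-36\right) = -12$)
$T{\left(r,V \right)} = -12 + r$
$- T{\left(-23,53 \right)} = - (-12 - 23) = \left(-1\right) \left(-35\right) = 35$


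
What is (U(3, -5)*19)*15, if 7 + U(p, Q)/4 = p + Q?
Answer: -10260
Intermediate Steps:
U(p, Q) = -28 + 4*Q + 4*p (U(p, Q) = -28 + 4*(p + Q) = -28 + 4*(Q + p) = -28 + (4*Q + 4*p) = -28 + 4*Q + 4*p)
(U(3, -5)*19)*15 = ((-28 + 4*(-5) + 4*3)*19)*15 = ((-28 - 20 + 12)*19)*15 = -36*19*15 = -684*15 = -10260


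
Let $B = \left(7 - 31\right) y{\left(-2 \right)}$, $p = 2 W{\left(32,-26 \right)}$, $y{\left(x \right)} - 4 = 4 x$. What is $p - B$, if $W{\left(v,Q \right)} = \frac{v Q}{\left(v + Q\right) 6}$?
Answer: $- \frac{1280}{9} \approx -142.22$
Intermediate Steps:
$W{\left(v,Q \right)} = \frac{Q v}{6 Q + 6 v}$ ($W{\left(v,Q \right)} = \frac{Q v}{\left(Q + v\right) 6} = \frac{Q v}{6 Q + 6 v}$)
$y{\left(x \right)} = 4 + 4 x$
$p = - \frac{416}{9}$ ($p = 2 \cdot \frac{1}{6} \left(-26\right) 32 \frac{1}{-26 + 32} = 2 \cdot \frac{1}{6} \left(-26\right) 32 \cdot \frac{1}{6} = 2 \left(- \frac{208}{9}\right) = - \frac{416}{9} \approx -46.222$)
$B = 96$ ($B = \left(7 - 31\right) \left(4 + 4 \left(-2\right)\right) = - 24 \left(4 - 8\right) = \left(-24\right) \left(-4\right) = 96$)
$p - B = - \frac{416}{9} - 96 = - \frac{1280}{9}$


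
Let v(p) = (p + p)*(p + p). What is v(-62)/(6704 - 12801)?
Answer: -15376/6097 ≈ -2.5219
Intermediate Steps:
v(p) = 4*p² (v(p) = (2*p)*(2*p) = 4*p²)
v(-62)/(6704 - 12801) = (4*(-62)²)/(6704 - 12801) = (4*3844)/(-6097) = 15376*(-1/6097) = -15376/6097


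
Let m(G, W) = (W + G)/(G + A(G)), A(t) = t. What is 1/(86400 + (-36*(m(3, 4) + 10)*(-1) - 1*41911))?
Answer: 1/44891 ≈ 2.2276e-5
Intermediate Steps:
m(G, W) = (G + W)/(2*G) (m(G, W) = (W + G)/(G + G) = (G + W)/((2*G)) = (G + W)*(1/(2*G)) = (G + W)/(2*G))
1/(86400 + (-36*(m(3, 4) + 10)*(-1) - 1*41911)) = 1/(86400 + (-36*((½)*(3 + 4)/3 + 10)*(-1) - 1*41911)) = 1/(86400 + (-36*((½)*(⅓)*7 + 10)*(-1) - 41911)) = 1/(86400 + (-36*(7/6 + 10)*(-1) - 41911)) = 1/(86400 + (-36*67/6*(-1) - 41911)) = 1/(86400 + (-402*(-1) - 41911)) = 1/(86400 + (402 - 41911)) = 1/(86400 - 41509) = 1/44891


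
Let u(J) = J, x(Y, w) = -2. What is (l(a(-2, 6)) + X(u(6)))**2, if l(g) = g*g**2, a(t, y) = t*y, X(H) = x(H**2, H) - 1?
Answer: 2996361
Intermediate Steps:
X(H) = -3 (X(H) = -2 - 1 = -3)
l(g) = g**3
(l(a(-2, 6)) + X(u(6)))**2 = ((-2*6)**3 - 3)**2 = ((-12)**3 - 3)**2 = (-1728 - 3)**2 = (-1731)**2 = 2996361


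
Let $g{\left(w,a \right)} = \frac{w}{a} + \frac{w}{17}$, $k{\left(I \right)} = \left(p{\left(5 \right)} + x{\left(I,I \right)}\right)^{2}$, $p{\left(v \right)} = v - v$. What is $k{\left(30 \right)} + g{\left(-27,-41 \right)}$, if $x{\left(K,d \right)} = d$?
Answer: $\frac{626652}{697} \approx 899.07$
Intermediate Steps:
$p{\left(v \right)} = 0$
$k{\left(I \right)} = I^{2}$ ($k{\left(I \right)} = \left(0 + I\right)^{2} = I^{2}$)
$g{\left(w,a \right)} = \frac{w}{17} + \frac{w}{a}$ ($g{\left(w,a \right)} = \frac{w}{a} + w \frac{1}{17} = \frac{w}{a} + \frac{w}{17} = \frac{w}{17} + \frac{w}{a}$)
$k{\left(30 \right)} + g{\left(-27,-41 \right)} = 30^{2} - \left(\frac{27}{17} + \frac{27}{-41}\right) = 900 - \frac{648}{697} = \frac{626652}{697}$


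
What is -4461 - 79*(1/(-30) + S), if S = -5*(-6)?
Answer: -204851/30 ≈ -6828.4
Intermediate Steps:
S = 30
-4461 - 79*(1/(-30) + S) = -4461 - 79*(1/(-30) + 30) = -4461 - 79*(-1/30 + 30) = -4461 - 79*899/30 = -4461 - 71021/30 = -204851/30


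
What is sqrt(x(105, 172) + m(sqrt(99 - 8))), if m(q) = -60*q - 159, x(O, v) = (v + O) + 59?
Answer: sqrt(177 - 60*sqrt(91)) ≈ 19.884*I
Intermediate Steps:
x(O, v) = 59 + O + v (x(O, v) = (O + v) + 59 = 59 + O + v)
m(q) = -159 - 60*q
sqrt(x(105, 172) + m(sqrt(99 - 8))) = sqrt((59 + 105 + 172) + (-159 - 60*sqrt(99 - 8))) = sqrt(336 + (-159 - 60*sqrt(91))) = sqrt(177 - 60*sqrt(91))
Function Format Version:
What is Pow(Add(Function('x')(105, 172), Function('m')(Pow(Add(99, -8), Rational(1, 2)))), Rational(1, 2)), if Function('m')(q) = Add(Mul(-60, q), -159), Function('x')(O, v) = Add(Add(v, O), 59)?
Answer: Pow(Add(177, Mul(-60, Pow(91, Rational(1, 2)))), Rational(1, 2)) ≈ Mul(19.884, I)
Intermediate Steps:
Function('x')(O, v) = Add(59, O, v) (Function('x')(O, v) = Add(Add(O, v), 59) = Add(59, O, v))
Function('m')(q) = Add(-159, Mul(-60, q))
Pow(Add(Function('x')(105, 172), Function('m')(Pow(Add(99, -8), Rational(1, 2)))), Rational(1, 2)) = Pow(Add(Add(59, 105, 172), Add(-159, Mul(-60, Pow(Add(99, -8), Rational(1, 2))))), Rational(1, 2)) = Pow(Add(336, Add(-159, Mul(-60, Pow(91, Rational(1, 2))))), Rational(1, 2)) = Pow(Add(177, Mul(-60, Pow(91, Rational(1, 2)))), Rational(1, 2))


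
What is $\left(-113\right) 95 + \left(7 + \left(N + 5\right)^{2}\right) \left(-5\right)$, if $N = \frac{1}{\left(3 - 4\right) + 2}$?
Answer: $-10950$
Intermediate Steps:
$N = 1$ ($N = \frac{1}{-1 + 2} = 1^{-1} = 1$)
$\left(-113\right) 95 + \left(7 + \left(N + 5\right)^{2}\right) \left(-5\right) = \left(-113\right) 95 + \left(7 + \left(1 + 5\right)^{2}\right) \left(-5\right) = -10735 + \left(7 + 6^{2}\right) \left(-5\right) = -10735 + \left(7 + 36\right) \left(-5\right) = -10735 + 43 \left(-5\right) = -10735 - 215 = -10950$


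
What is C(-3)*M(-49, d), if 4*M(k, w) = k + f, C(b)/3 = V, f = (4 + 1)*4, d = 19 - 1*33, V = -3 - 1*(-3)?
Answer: 0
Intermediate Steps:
V = 0 (V = -3 + 3 = 0)
d = -14 (d = 19 - 33 = -14)
f = 20 (f = 5*4 = 20)
C(b) = 0 (C(b) = 3*0 = 0)
M(k, w) = 5 + k/4 (M(k, w) = (k + 20)/4 = (20 + k)/4 = 5 + k/4)
C(-3)*M(-49, d) = 0*(5 + (¼)*(-49)) = 0*(5 - 49/4) = 0*(-29/4) = 0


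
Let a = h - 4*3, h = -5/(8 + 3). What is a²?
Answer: 18769/121 ≈ 155.12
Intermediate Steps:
h = -5/11 ≈ -0.45455
a = -137/11 (a = -5/11 - 4*3 = -5/11 - 12 = -137/11 ≈ -12.455)
a² = (-137/11)² = 18769/121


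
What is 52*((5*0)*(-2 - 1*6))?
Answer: 0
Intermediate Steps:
52*((5*0)*(-2 - 1*6)) = 52*(0*(-2 - 6)) = 52*(0*(-8)) = 52*0 = 0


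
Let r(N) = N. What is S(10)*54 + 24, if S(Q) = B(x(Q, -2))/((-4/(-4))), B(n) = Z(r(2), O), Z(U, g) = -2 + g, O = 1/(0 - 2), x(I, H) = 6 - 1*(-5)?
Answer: -111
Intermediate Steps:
x(I, H) = 11 (x(I, H) = 6 + 5 = 11)
O = -1/2 (O = 1/(-2) = -1/2 ≈ -0.50000)
B(n) = -5/2 (B(n) = -2 - 1/2 = -5/2)
S(Q) = -5/2 (S(Q) = -5/(2*((-4/(-4)))) = -5/(2*((-4*(-1/4)))) = -5/2/1 = -5/2*1 = -5/2)
S(10)*54 + 24 = -5/2*54 + 24 = -135 + 24 = -111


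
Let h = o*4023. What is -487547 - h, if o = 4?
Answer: -503639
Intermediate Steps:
h = 16092 (h = 4*4023 = 16092)
-487547 - h = -487547 - 1*16092 = -487547 - 16092 = -503639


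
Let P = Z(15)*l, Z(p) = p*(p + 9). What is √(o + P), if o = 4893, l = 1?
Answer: √5253 ≈ 72.478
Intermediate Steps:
Z(p) = p*(9 + p)
P = 360 (P = (15*(9 + 15))*1 = (15*24)*1 = 360*1 = 360)
√(o + P) = √(4893 + 360) = √5253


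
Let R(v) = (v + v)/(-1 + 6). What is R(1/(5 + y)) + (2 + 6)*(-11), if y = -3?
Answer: -439/5 ≈ -87.800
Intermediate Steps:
R(v) = 2*v/5 (R(v) = (2*v)/5 = (2*v)*(⅕) = 2*v/5)
R(1/(5 + y)) + (2 + 6)*(-11) = 2/(5*(5 - 3)) + (2 + 6)*(-11) = (⅖)/2 + 8*(-11) = (⅖)*(½) - 88 = ⅕ - 88 = -439/5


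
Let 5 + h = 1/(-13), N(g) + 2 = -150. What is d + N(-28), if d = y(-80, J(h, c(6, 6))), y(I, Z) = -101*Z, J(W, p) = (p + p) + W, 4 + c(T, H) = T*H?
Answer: -79342/13 ≈ -6103.2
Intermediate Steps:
N(g) = -152 (N(g) = -2 - 150 = -152)
c(T, H) = -4 + H*T (c(T, H) = -4 + T*H = -4 + H*T)
h = -66/13 (h = -5 + 1/(-13) = -5 - 1/13 = -66/13 ≈ -5.0769)
J(W, p) = W + 2*p (J(W, p) = 2*p + W = W + 2*p)
d = -77366/13 (d = -101*(-66/13 + 2*(-4 + 6*6)) = -101*(-66/13 + 2*(-4 + 36)) = -101*(-66/13 + 2*32) = -101*(-66/13 + 64) = -101*766/13 = -77366/13 ≈ -5951.2)
d + N(-28) = -77366/13 - 152 = -79342/13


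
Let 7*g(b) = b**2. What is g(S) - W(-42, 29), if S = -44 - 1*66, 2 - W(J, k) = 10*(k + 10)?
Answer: 14816/7 ≈ 2116.6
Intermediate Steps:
W(J, k) = -98 - 10*k (W(J, k) = 2 - 10*(k + 10) = 2 - 10*(10 + k) = 2 - (100 + 10*k) = 2 + (-100 - 10*k) = -98 - 10*k)
S = -110 (S = -44 - 66 = -110)
g(b) = b**2/7
g(S) - W(-42, 29) = (1/7)*(-110)**2 - (-98 - 10*29) = (1/7)*12100 - (-98 - 290) = 12100/7 - 1*(-388) = 12100/7 + 388 = 14816/7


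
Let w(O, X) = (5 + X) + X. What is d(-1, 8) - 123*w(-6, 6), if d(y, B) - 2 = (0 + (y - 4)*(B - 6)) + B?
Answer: -2091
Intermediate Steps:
d(y, B) = 2 + B + (-6 + B)*(-4 + y) (d(y, B) = 2 + ((0 + (y - 4)*(B - 6)) + B) = 2 + ((0 + (-4 + y)*(-6 + B)) + B) = 2 + ((0 + (-6 + B)*(-4 + y)) + B) = 2 + ((-6 + B)*(-4 + y) + B) = 2 + (B + (-6 + B)*(-4 + y)) = 2 + B + (-6 + B)*(-4 + y))
w(O, X) = 5 + 2*X
d(-1, 8) - 123*w(-6, 6) = (26 - 6*(-1) - 3*8 + 8*(-1)) - 123*(5 + 2*6) = (26 + 6 - 24 - 8) - 123*(5 + 12) = 0 - 123*17 = 0 - 2091 = -2091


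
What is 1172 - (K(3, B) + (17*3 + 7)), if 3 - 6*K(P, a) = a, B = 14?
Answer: 6695/6 ≈ 1115.8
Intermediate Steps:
K(P, a) = ½ - a/6
1172 - (K(3, B) + (17*3 + 7)) = 1172 - ((½ - ⅙*14) + (17*3 + 7)) = 1172 - ((½ - 7/3) + (51 + 7)) = 1172 - (-11/6 + 58) = 1172 - 1*337/6 = 1172 - 337/6 = 6695/6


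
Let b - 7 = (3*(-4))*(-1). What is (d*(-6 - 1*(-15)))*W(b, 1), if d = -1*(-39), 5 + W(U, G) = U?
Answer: 4914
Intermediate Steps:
b = 19 (b = 7 + (3*(-4))*(-1) = 7 - 12*(-1) = 7 + 12 = 19)
W(U, G) = -5 + U
d = 39
(d*(-6 - 1*(-15)))*W(b, 1) = (39*(-6 - 1*(-15)))*(-5 + 19) = (39*(-6 + 15))*14 = (39*9)*14 = 351*14 = 4914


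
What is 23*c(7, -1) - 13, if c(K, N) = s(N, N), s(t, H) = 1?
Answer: 10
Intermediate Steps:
c(K, N) = 1
23*c(7, -1) - 13 = 23*1 - 13 = 23 - 13 = 10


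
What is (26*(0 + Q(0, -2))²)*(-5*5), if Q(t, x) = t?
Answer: 0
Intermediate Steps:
(26*(0 + Q(0, -2))²)*(-5*5) = (26*(0 + 0)²)*(-5*5) = (26*0²)*(-25) = (26*0)*(-25) = 0*(-25) = 0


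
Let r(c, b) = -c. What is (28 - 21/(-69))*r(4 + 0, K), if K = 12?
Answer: -2604/23 ≈ -113.22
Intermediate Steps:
(28 - 21/(-69))*r(4 + 0, K) = (28 - 21/(-69))*(-(4 + 0)) = (28 - 21*(-1)/69)*(-1*4) = (28 - 1*(-7/23))*(-4) = (28 + 7/23)*(-4) = (651/23)*(-4) = -2604/23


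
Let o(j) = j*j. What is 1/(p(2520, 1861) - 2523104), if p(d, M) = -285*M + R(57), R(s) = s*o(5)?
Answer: -1/3052064 ≈ -3.2765e-7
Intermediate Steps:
o(j) = j²
R(s) = 25*s (R(s) = s*5² = s*25 = 25*s)
p(d, M) = 1425 - 285*M (p(d, M) = -285*M + 25*57 = -285*M + 1425 = 1425 - 285*M)
1/(p(2520, 1861) - 2523104) = 1/((1425 - 285*1861) - 2523104) = 1/((1425 - 530385) - 2523104) = 1/(-528960 - 2523104) = 1/(-3052064) = -1/3052064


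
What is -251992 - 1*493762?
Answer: -745754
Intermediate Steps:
-251992 - 1*493762 = -251992 - 493762 = -745754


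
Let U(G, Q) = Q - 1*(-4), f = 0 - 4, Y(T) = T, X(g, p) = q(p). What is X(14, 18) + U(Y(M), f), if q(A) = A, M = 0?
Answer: 18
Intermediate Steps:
X(g, p) = p
f = -4
U(G, Q) = 4 + Q (U(G, Q) = Q + 4 = 4 + Q)
X(14, 18) + U(Y(M), f) = 18 + (4 - 4) = 18 + 0 = 18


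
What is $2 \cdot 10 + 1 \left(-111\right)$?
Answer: $-91$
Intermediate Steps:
$2 \cdot 10 + 1 \left(-111\right) = 20 - 111 = -91$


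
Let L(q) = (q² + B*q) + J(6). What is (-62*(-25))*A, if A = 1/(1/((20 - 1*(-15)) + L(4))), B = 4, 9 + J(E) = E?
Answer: 99200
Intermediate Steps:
J(E) = -9 + E
L(q) = -3 + q² + 4*q (L(q) = (q² + 4*q) + (-9 + 6) = (q² + 4*q) - 3 = -3 + q² + 4*q)
A = 64 (A = 1/(1/((20 - 1*(-15)) + (-3 + 4² + 4*4))) = 1/(1/((20 + 15) + (-3 + 16 + 16))) = 1/(1/(35 + 29)) = 1/(1/64) = 64)
(-62*(-25))*A = -62*(-25)*64 = 1550*64 = 99200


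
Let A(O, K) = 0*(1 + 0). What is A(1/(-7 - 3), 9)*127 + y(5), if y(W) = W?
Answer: 5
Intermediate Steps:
A(O, K) = 0 (A(O, K) = 0*1 = 0)
A(1/(-7 - 3), 9)*127 + y(5) = 0*127 + 5 = 0 + 5 = 5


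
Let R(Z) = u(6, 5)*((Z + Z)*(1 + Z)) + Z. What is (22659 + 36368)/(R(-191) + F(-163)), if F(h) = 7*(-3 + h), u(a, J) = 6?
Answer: 59027/434127 ≈ 0.13597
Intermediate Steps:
R(Z) = Z + 12*Z*(1 + Z) (R(Z) = 6*((Z + Z)*(1 + Z)) + Z = 6*((2*Z)*(1 + Z)) + Z = 6*(2*Z*(1 + Z)) + Z = 12*Z*(1 + Z) + Z = Z + 12*Z*(1 + Z))
F(h) = -21 + 7*h
(22659 + 36368)/(R(-191) + F(-163)) = (22659 + 36368)/(-191*(13 + 12*(-191)) + (-21 + 7*(-163))) = 59027/(-191*(13 - 2292) + (-21 - 1141)) = 59027/(-191*(-2279) - 1162) = 59027/(435289 - 1162) = 59027/434127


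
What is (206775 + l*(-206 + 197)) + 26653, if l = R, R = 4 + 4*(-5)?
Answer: 233572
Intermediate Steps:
R = -16 (R = 4 - 20 = -16)
l = -16
(206775 + l*(-206 + 197)) + 26653 = (206775 - 16*(-206 + 197)) + 26653 = (206775 - 16*(-9)) + 26653 = (206775 + 144) + 26653 = 206919 + 26653 = 233572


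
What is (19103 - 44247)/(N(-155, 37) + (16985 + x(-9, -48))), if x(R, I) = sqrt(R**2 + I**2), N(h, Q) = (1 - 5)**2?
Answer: -5937127/4014328 + 3143*sqrt(265)/12042984 ≈ -1.4747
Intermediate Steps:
N(h, Q) = 16 (N(h, Q) = (-4)**2 = 16)
x(R, I) = sqrt(I**2 + R**2)
(19103 - 44247)/(N(-155, 37) + (16985 + x(-9, -48))) = (19103 - 44247)/(16 + (16985 + sqrt((-48)**2 + (-9)**2))) = -25144/(16 + (16985 + sqrt(2304 + 81))) = -25144/(16 + (16985 + sqrt(2385))) = -25144/(16 + (16985 + 3*sqrt(265))) = -25144/(17001 + 3*sqrt(265))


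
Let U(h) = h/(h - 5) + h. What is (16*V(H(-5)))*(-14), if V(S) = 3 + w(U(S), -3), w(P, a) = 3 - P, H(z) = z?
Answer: -2352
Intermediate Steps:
U(h) = h + h/(-5 + h) (U(h) = h/(-5 + h) + h = h + h/(-5 + h))
V(S) = 6 - S*(-4 + S)/(-5 + S) (V(S) = 3 + (3 - S*(-4 + S)/(-5 + S)) = 6 - S*(-4 + S)/(-5 + S))
(16*V(H(-5)))*(-14) = (16*((-30 - 1*(-5)² + 10*(-5))/(-5 - 5)))*(-14) = (16*((-30 - 1*25 - 50)/(-10)))*(-14) = (16*(-(-30 - 25 - 50)/10))*(-14) = (16*(-⅒*(-105)))*(-14) = (16*(21/2))*(-14) = 168*(-14) = -2352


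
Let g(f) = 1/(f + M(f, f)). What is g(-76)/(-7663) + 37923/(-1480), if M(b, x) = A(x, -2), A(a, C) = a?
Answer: -2760737423/107741780 ≈ -25.624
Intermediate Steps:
M(b, x) = x
g(f) = 1/(2*f) (g(f) = 1/(f + f) = 1/(2*f))
g(-76)/(-7663) + 37923/(-1480) = ((½)/(-76))/(-7663) + 37923/(-1480) = ((½)*(-1/76))*(-1/7663) + 37923*(-1/1480) = -1/152*(-1/7663) - 37923/1480 = 1/1164776 - 37923/1480 = -2760737423/107741780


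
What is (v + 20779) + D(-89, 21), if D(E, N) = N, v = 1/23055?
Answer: 479544001/23055 ≈ 20800.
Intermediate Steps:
v = 1/23055 ≈ 4.3375e-5
(v + 20779) + D(-89, 21) = (1/23055 + 20779) + 21 = 479059846/23055 + 21 = 479544001/23055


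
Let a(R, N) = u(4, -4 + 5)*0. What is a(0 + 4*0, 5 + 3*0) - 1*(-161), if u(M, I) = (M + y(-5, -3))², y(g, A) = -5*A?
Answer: 161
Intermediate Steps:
u(M, I) = (15 + M)² (u(M, I) = (M - 5*(-3))² = (M + 15)² = (15 + M)²)
a(R, N) = 0 (a(R, N) = (15 + 4)²*0 = 19²*0 = 361*0 = 0)
a(0 + 4*0, 5 + 3*0) - 1*(-161) = 0 - 1*(-161) = 0 + 161 = 161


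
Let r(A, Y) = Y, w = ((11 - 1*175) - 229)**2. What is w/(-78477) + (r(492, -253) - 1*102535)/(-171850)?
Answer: -439894447/321101725 ≈ -1.3700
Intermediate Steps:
w = 154449 (w = ((11 - 175) - 229)**2 = (-164 - 229)**2 = (-393)**2 = 154449)
w/(-78477) + (r(492, -253) - 1*102535)/(-171850) = 154449/(-78477) + (-253 - 1*102535)/(-171850) = 154449*(-1/78477) + (-253 - 102535)*(-1/171850) = -51483/26159 - 102788*(-1/171850) = -51483/26159 + 7342/12275 = -439894447/321101725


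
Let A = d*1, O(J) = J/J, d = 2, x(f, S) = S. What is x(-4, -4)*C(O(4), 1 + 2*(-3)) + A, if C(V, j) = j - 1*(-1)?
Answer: 18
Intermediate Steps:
O(J) = 1
A = 2 (A = 2*1 = 2)
C(V, j) = 1 + j (C(V, j) = j + 1 = 1 + j)
x(-4, -4)*C(O(4), 1 + 2*(-3)) + A = -4*(1 + (1 + 2*(-3))) + 2 = -4*(1 + (1 - 6)) + 2 = -4*(1 - 5) + 2 = -4*(-4) + 2 = 16 + 2 = 18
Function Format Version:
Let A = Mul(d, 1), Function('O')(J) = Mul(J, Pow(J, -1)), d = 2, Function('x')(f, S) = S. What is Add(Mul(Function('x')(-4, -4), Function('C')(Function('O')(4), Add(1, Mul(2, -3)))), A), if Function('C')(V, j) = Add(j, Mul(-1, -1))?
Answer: 18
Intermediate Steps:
Function('O')(J) = 1
A = 2 (A = Mul(2, 1) = 2)
Function('C')(V, j) = Add(1, j) (Function('C')(V, j) = Add(j, 1) = Add(1, j))
Add(Mul(Function('x')(-4, -4), Function('C')(Function('O')(4), Add(1, Mul(2, -3)))), A) = Add(Mul(-4, Add(1, Add(1, Mul(2, -3)))), 2) = Add(Mul(-4, Add(1, Add(1, -6))), 2) = Add(Mul(-4, Add(1, -5)), 2) = Add(Mul(-4, -4), 2) = Add(16, 2) = 18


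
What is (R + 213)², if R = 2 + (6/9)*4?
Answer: 426409/9 ≈ 47379.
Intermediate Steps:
R = 14/3 (R = 2 + (6*(⅑))*4 = 2 + (⅔)*4 = 2 + 8/3 = 14/3 ≈ 4.6667)
(R + 213)² = (14/3 + 213)² = (653/3)² = 426409/9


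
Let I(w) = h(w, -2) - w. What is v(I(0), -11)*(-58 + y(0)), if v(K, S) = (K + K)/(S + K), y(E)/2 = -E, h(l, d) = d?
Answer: -232/13 ≈ -17.846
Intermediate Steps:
y(E) = -2*E (y(E) = 2*(-E) = -2*E)
I(w) = -2 - w
v(K, S) = 2*K/(K + S) (v(K, S) = (2*K)/(K + S) = 2*K/(K + S))
v(I(0), -11)*(-58 + y(0)) = (2*(-2 - 1*0)/((-2 - 1*0) - 11))*(-58 - 2*0) = (2*(-2 + 0)/((-2 + 0) - 11))*(-58 + 0) = (2*(-2)/(-2 - 11))*(-58) = (2*(-2)/(-13))*(-58) = (2*(-2)*(-1/13))*(-58) = (4/13)*(-58) = -232/13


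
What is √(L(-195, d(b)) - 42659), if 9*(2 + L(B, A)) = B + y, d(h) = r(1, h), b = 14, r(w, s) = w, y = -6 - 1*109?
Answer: I*√384259/3 ≈ 206.63*I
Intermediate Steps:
y = -115 (y = -6 - 109 = -115)
d(h) = 1
L(B, A) = -133/9 + B/9 (L(B, A) = -2 + (B - 115)/9 = -2 + (-115 + B)/9 = -2 + (-115/9 + B/9) = -133/9 + B/9)
√(L(-195, d(b)) - 42659) = √((-133/9 + (⅑)*(-195)) - 42659) = √((-133/9 - 65/3) - 42659) = √(-328/9 - 42659) = √(-384259/9) = I*√384259/3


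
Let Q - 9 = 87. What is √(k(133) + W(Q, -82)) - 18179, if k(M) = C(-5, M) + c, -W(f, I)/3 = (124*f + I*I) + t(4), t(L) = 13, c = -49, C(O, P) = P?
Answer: -18179 + I*√55839 ≈ -18179.0 + 236.3*I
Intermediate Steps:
Q = 96 (Q = 9 + 87 = 96)
W(f, I) = -39 - 372*f - 3*I² (W(f, I) = -3*((124*f + I*I) + 13) = -3*((124*f + I²) + 13) = -3*((I² + 124*f) + 13) = -3*(13 + I² + 124*f) = -39 - 372*f - 3*I²)
k(M) = -49 + M (k(M) = M - 49 = -49 + M)
√(k(133) + W(Q, -82)) - 18179 = √((-49 + 133) + (-39 - 372*96 - 3*(-82)²)) - 18179 = √(84 + (-39 - 35712 - 3*6724)) - 18179 = √(84 + (-39 - 35712 - 20172)) - 18179 = √(84 - 55923) - 18179 = √(-55839) - 18179 = I*√55839 - 18179 = -18179 + I*√55839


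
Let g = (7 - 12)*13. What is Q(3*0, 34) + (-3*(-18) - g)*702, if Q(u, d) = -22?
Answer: 83516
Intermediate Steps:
g = -65 (g = -5*13 = -65)
Q(3*0, 34) + (-3*(-18) - g)*702 = -22 + (-3*(-18) - 1*(-65))*702 = -22 + (54 + 65)*702 = -22 + 119*702 = -22 + 83538 = 83516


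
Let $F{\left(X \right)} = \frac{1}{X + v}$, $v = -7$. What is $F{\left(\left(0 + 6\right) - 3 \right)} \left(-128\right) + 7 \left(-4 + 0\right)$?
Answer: $4$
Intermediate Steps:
$F{\left(X \right)} = \frac{1}{-7 + X}$ ($F{\left(X \right)} = \frac{1}{X - 7} = \frac{1}{-7 + X}$)
$F{\left(\left(0 + 6\right) - 3 \right)} \left(-128\right) + 7 \left(-4 + 0\right) = \frac{1}{-7 + \left(\left(0 + 6\right) - 3\right)} \left(-128\right) + 7 \left(-4 + 0\right) = \frac{1}{-7 + \left(6 - 3\right)} \left(-128\right) + 7 \left(-4\right) = \frac{1}{-7 + 3} \left(-128\right) - 28 = \frac{1}{-4} \left(-128\right) - 28 = \left(- \frac{1}{4}\right) \left(-128\right) - 28 = 32 - 28 = 4$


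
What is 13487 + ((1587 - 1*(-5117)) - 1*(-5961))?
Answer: 26152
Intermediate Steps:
13487 + ((1587 - 1*(-5117)) - 1*(-5961)) = 13487 + ((1587 + 5117) + 5961) = 13487 + (6704 + 5961) = 13487 + 12665 = 26152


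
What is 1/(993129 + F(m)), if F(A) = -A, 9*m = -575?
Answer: 9/8938736 ≈ 1.0069e-6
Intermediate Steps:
m = -575/9 (m = (1/9)*(-575) = -575/9 ≈ -63.889)
1/(993129 + F(m)) = 1/(993129 - 1*(-575/9)) = 1/(993129 + 575/9) = 1/(8938736/9) = 9/8938736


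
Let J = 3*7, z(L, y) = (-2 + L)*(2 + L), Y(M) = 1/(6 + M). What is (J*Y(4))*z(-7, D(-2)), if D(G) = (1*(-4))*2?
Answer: 189/2 ≈ 94.500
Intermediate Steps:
D(G) = -8 (D(G) = -4*2 = -8)
J = 21
(J*Y(4))*z(-7, D(-2)) = (21/(6 + 4))*(-4 + (-7)**2) = (21/10)*(-4 + 49) = (21*(1/10))*45 = (21/10)*45 = 189/2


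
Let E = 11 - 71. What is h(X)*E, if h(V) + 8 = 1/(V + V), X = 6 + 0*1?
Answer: 475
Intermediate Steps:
X = 6 (X = 6 + 0 = 6)
E = -60
h(V) = -8 + 1/(2*V) (h(V) = -8 + 1/(V + V) = -8 + 1/(2*V))
h(X)*E = (-8 + (1/2)/6)*(-60) = (-8 + (1/2)*(1/6))*(-60) = (-8 + 1/12)*(-60) = -95/12*(-60) = 475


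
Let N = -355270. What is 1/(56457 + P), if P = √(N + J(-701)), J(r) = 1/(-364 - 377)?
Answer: 41834637/2362121356180 - I*√195072007611/2362121356180 ≈ 1.7711e-5 - 1.8698e-7*I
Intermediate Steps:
J(r) = -1/741 (J(r) = 1/(-741) = -1/741)
P = I*√195072007611/741 (P = √(-355270 - 1/741) = √(-263255071/741) = I*√195072007611/741 ≈ 596.04*I)
1/(56457 + P) = 1/(56457 + I*√195072007611/741)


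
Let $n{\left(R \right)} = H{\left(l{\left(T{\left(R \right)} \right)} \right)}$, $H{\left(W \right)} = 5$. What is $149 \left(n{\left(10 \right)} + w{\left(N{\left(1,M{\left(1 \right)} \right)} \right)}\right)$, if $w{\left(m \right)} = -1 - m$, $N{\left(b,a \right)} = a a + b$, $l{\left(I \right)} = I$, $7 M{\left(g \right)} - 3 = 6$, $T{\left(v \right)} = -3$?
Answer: $\frac{9834}{49} \approx 200.69$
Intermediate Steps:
$M{\left(g \right)} = \frac{9}{7}$ ($M{\left(g \right)} = \frac{3}{7} + \frac{1}{7} \cdot 6 = \frac{3}{7} + \frac{6}{7} = \frac{9}{7}$)
$n{\left(R \right)} = 5$
$N{\left(b,a \right)} = b + a^{2}$ ($N{\left(b,a \right)} = a^{2} + b = b + a^{2}$)
$149 \left(n{\left(10 \right)} + w{\left(N{\left(1,M{\left(1 \right)} \right)} \right)}\right) = 149 \left(5 - \frac{179}{49}\right) = 149 \cdot \frac{66}{49} = \frac{9834}{49}$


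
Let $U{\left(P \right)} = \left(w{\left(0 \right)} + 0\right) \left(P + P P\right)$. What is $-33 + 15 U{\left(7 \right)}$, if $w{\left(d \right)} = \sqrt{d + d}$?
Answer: $-33$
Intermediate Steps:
$w{\left(d \right)} = \sqrt{2} \sqrt{d}$ ($w{\left(d \right)} = \sqrt{2 d} = \sqrt{2} \sqrt{d}$)
$U{\left(P \right)} = 0$ ($U{\left(P \right)} = \left(\sqrt{2} \sqrt{0} + 0\right) \left(P + P P\right) = \left(\sqrt{2} \cdot 0 + 0\right) \left(P + P^{2}\right) = \left(0 + 0\right) \left(P + P^{2}\right) = 0 \left(P + P^{2}\right) = 0$)
$-33 + 15 U{\left(7 \right)} = -33 + 15 \cdot 0 = -33 + 0 = -33$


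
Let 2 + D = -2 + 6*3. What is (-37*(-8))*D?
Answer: 4144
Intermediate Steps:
D = 14 (D = -2 + (-2 + 6*3) = -2 + (-2 + 18) = -2 + 16 = 14)
(-37*(-8))*D = -37*(-8)*14 = 296*14 = 4144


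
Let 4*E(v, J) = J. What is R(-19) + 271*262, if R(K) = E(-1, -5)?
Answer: 284003/4 ≈ 71001.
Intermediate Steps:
E(v, J) = J/4
R(K) = -5/4 (R(K) = (¼)*(-5) = -5/4)
R(-19) + 271*262 = -5/4 + 271*262 = -5/4 + 71002 = 284003/4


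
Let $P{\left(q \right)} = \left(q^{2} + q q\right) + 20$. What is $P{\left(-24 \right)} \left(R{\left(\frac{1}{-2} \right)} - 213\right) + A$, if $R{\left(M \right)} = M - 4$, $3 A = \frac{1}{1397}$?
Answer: $- \frac{1068327809}{4191} \approx -2.5491 \cdot 10^{5}$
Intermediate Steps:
$P{\left(q \right)} = 20 + 2 q^{2}$ ($P{\left(q \right)} = \left(q^{2} + q^{2}\right) + 20 = 2 q^{2} + 20 = 20 + 2 q^{2}$)
$A = \frac{1}{4191}$ ($A = \frac{1}{3 \cdot 1397} = \frac{1}{3} \cdot \frac{1}{1397} = \frac{1}{4191} \approx 0.00023861$)
$R{\left(M \right)} = -4 + M$
$P{\left(-24 \right)} \left(R{\left(\frac{1}{-2} \right)} - 213\right) + A = \left(20 + 2 \left(-24\right)^{2}\right) \left(\left(-4 + \frac{1}{-2}\right) - 213\right) + \frac{1}{4191} = \left(20 + 2 \cdot 576\right) \left(\left(-4 - \frac{1}{2}\right) - 213\right) + \frac{1}{4191} = \left(20 + 1152\right) \left(- \frac{9}{2} - 213\right) + \frac{1}{4191} = 1172 \left(- \frac{435}{2}\right) + \frac{1}{4191} = -254910 + \frac{1}{4191} = - \frac{1068327809}{4191}$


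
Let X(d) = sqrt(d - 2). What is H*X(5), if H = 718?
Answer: 718*sqrt(3) ≈ 1243.6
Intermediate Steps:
X(d) = sqrt(-2 + d)
H*X(5) = 718*sqrt(-2 + 5) = 718*sqrt(3)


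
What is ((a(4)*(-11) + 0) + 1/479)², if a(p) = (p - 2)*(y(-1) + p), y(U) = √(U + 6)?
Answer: 2331954021/229441 + 1854644*√5/479 ≈ 18821.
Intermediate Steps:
y(U) = √(6 + U)
a(p) = (-2 + p)*(p + √5) (a(p) = (p - 2)*(√(6 - 1) + p) = (-2 + p)*(√5 + p) = (-2 + p)*(p + √5))
((a(4)*(-11) + 0) + 1/479)² = (((4² - 2*4 - 2*√5 + 4*√5)*(-11) + 0) + 1/479)² = (((16 - 8 - 2*√5 + 4*√5)*(-11) + 0) + 1/479)² = (((8 + 2*√5)*(-11) + 0) + 1/479)² = (((-88 - 22*√5) + 0) + 1/479)² = ((-88 - 22*√5) + 1/479)² = (-42151/479 - 22*√5)²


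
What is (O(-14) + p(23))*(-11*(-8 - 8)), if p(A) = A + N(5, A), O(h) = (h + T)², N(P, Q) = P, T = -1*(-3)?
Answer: 26224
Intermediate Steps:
T = 3
O(h) = (3 + h)² (O(h) = (h + 3)² = (3 + h)²)
p(A) = 5 + A (p(A) = A + 5 = 5 + A)
(O(-14) + p(23))*(-11*(-8 - 8)) = ((3 - 14)² + (5 + 23))*(-11*(-8 - 8)) = ((-11)² + 28)*(-11*(-16)) = (121 + 28)*176 = 149*176 = 26224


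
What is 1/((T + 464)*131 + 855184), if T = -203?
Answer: 1/889375 ≈ 1.1244e-6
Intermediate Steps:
1/((T + 464)*131 + 855184) = 1/((-203 + 464)*131 + 855184) = 1/(261*131 + 855184) = 1/(34191 + 855184) = 1/889375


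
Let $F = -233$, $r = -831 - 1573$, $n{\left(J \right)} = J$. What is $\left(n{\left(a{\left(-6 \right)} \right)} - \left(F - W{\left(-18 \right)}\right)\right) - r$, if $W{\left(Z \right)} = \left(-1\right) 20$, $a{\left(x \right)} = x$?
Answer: $2611$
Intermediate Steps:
$r = -2404$ ($r = -831 - 1573 = -2404$)
$W{\left(Z \right)} = -20$
$\left(n{\left(a{\left(-6 \right)} \right)} - \left(F - W{\left(-18 \right)}\right)\right) - r = \left(-6 - \left(-233 - -20\right)\right) - -2404 = \left(-6 - \left(-233 + 20\right)\right) + 2404 = \left(-6 - -213\right) + 2404 = \left(-6 + 213\right) + 2404 = 207 + 2404 = 2611$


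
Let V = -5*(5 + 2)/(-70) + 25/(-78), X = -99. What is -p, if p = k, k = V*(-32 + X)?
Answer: 917/39 ≈ 23.513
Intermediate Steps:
V = 7/39 (V = -5*7*(-1/70) + 25*(-1/78) = -35*(-1/70) - 25/78 = ½ - 25/78 = 7/39 ≈ 0.17949)
k = -917/39 (k = 7*(-32 - 99)/39 = (7/39)*(-131) = -917/39 ≈ -23.513)
p = -917/39 ≈ -23.513
-p = -1*(-917/39) = 917/39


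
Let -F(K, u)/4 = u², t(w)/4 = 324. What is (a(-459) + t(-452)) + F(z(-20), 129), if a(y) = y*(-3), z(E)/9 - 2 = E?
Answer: -63891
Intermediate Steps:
z(E) = 18 + 9*E
a(y) = -3*y
t(w) = 1296 (t(w) = 4*324 = 1296)
F(K, u) = -4*u²
(a(-459) + t(-452)) + F(z(-20), 129) = (-3*(-459) + 1296) - 4*129² = (1377 + 1296) - 4*16641 = 2673 - 66564 = -63891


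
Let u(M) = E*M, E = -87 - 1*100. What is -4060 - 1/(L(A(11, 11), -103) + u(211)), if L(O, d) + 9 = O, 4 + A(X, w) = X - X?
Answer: -160248199/39470 ≈ -4060.0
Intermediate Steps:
E = -187 (E = -87 - 100 = -187)
A(X, w) = -4 (A(X, w) = -4 + (X - X) = -4 + 0 = -4)
L(O, d) = -9 + O
u(M) = -187*M
-4060 - 1/(L(A(11, 11), -103) + u(211)) = -4060 - 1/((-9 - 4) - 187*211) = -4060 - 1/(-13 - 39457) = -4060 - 1/(-39470) = -4060 - 1*(-1/39470) = -4060 + 1/39470 = -160248199/39470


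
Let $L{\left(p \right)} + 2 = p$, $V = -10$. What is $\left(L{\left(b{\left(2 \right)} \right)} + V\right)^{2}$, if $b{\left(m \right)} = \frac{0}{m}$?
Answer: $144$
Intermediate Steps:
$b{\left(m \right)} = 0$
$L{\left(p \right)} = -2 + p$
$\left(L{\left(b{\left(2 \right)} \right)} + V\right)^{2} = \left(\left(-2 + 0\right) - 10\right)^{2} = \left(-2 - 10\right)^{2} = \left(-12\right)^{2} = 144$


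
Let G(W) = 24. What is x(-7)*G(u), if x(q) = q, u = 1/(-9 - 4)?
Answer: -168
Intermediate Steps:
u = -1/13 (u = 1/(-13) = -1/13 ≈ -0.076923)
x(-7)*G(u) = -7*24 = -168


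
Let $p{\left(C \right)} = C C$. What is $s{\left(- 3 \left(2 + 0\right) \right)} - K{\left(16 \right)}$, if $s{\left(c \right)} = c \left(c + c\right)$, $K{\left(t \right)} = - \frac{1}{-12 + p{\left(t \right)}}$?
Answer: $\frac{17569}{244} \approx 72.004$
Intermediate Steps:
$p{\left(C \right)} = C^{2}$
$K{\left(t \right)} = - \frac{1}{-12 + t^{2}}$
$s{\left(c \right)} = 2 c^{2}$ ($s{\left(c \right)} = c 2 c = 2 c^{2}$)
$s{\left(- 3 \left(2 + 0\right) \right)} - K{\left(16 \right)} = 2 \left(- 3 \left(2 + 0\right)\right)^{2} - - \frac{1}{-12 + 16^{2}} = 2 \left(\left(-3\right) 2\right)^{2} - - \frac{1}{-12 + 256} = 2 \left(-6\right)^{2} - - \frac{1}{244} = 2 \cdot 36 - \left(-1\right) \frac{1}{244} = 72 - - \frac{1}{244} = 72 + \frac{1}{244} = \frac{17569}{244}$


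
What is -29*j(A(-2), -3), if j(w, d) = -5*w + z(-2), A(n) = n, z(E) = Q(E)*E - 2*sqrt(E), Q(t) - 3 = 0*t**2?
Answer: -116 + 58*I*sqrt(2) ≈ -116.0 + 82.024*I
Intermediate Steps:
Q(t) = 3 (Q(t) = 3 + 0*t**2 = 3 + 0 = 3)
z(E) = -2*sqrt(E) + 3*E (z(E) = 3*E - 2*sqrt(E) = -2*sqrt(E) + 3*E)
j(w, d) = -6 - 5*w - 2*I*sqrt(2) (j(w, d) = -5*w + (-2*I*sqrt(2) + 3*(-2)) = -5*w + (-2*I*sqrt(2) - 6) = -5*w + (-6 - 2*I*sqrt(2)) = -6 - 5*w - 2*I*sqrt(2))
-29*j(A(-2), -3) = -29*(-6 - 5*(-2) - 2*I*sqrt(2)) = -29*(-6 + 10 - 2*I*sqrt(2)) = -29*(4 - 2*I*sqrt(2)) = -116 + 58*I*sqrt(2)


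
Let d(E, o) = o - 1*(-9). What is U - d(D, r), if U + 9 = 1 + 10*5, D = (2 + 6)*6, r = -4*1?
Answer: 37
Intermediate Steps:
r = -4
D = 48 (D = 8*6 = 48)
d(E, o) = 9 + o (d(E, o) = o + 9 = 9 + o)
U = 42 (U = -9 + (1 + 10*5) = -9 + (1 + 50) = -9 + 51 = 42)
U - d(D, r) = 42 - (9 - 4) = 42 - 1*5 = 42 - 5 = 37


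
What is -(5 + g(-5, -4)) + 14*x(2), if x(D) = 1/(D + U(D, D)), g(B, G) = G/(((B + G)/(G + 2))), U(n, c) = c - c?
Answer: 26/9 ≈ 2.8889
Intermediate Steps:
U(n, c) = 0
g(B, G) = G*(2 + G)/(B + G) (g(B, G) = G/(((B + G)/(2 + G))) = G*((2 + G)/(B + G)) = G*(2 + G)/(B + G))
x(D) = 1/D (x(D) = 1/(D + 0) = 1/D)
-(5 + g(-5, -4)) + 14*x(2) = -(5 - 4*(2 - 4)/(-5 - 4)) + 14/2 = -(5 - 4*(-2)/(-9)) + 14*(½) = -(5 - 4*(-⅑)*(-2)) + 7 = -(5 - 8/9) + 7 = -1*37/9 + 7 = -37/9 + 7 = 26/9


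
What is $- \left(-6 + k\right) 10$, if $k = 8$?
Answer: $-20$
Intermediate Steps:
$- \left(-6 + k\right) 10 = - \left(-6 + 8\right) 10 = - 2 \cdot 10 = \left(-1\right) 20 = -20$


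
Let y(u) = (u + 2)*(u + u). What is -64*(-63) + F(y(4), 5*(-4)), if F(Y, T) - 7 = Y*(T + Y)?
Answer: 5383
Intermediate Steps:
y(u) = 2*u*(2 + u) (y(u) = (2 + u)*(2*u) = 2*u*(2 + u))
F(Y, T) = 7 + Y*(T + Y)
-64*(-63) + F(y(4), 5*(-4)) = -64*(-63) + (7 + (2*4*(2 + 4))² + (5*(-4))*(2*4*(2 + 4))) = 4032 + (7 + (2*4*6)² - 40*4*6) = 4032 + (7 + 48² - 20*48) = 4032 + (7 + 2304 - 960) = 4032 + 1351 = 5383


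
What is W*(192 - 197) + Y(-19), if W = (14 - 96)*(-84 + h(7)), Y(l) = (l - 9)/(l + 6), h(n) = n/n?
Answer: -442362/13 ≈ -34028.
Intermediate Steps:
h(n) = 1
Y(l) = (-9 + l)/(6 + l)
W = 6806 (W = (14 - 96)*(-84 + 1) = -82*(-83) = 6806)
W*(192 - 197) + Y(-19) = 6806*(192 - 197) + (-9 - 19)/(6 - 19) = 6806*(-5) - 28/(-13) = -34030 - 1/13*(-28) = -34030 + 28/13 = -442362/13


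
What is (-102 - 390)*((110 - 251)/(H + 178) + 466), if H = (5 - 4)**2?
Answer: -40970316/179 ≈ -2.2888e+5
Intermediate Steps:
H = 1 (H = 1**2 = 1)
(-102 - 390)*((110 - 251)/(H + 178) + 466) = (-102 - 390)*((110 - 251)/(1 + 178) + 466) = -492*(-141/179 + 466) = -492*83273/179 = -40970316/179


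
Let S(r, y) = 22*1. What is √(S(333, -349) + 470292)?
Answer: √470314 ≈ 685.79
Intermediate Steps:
S(r, y) = 22
√(S(333, -349) + 470292) = √(22 + 470292) = √470314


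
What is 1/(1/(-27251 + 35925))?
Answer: 8674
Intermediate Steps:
1/(1/(-27251 + 35925)) = 1/(1/8674) = 8674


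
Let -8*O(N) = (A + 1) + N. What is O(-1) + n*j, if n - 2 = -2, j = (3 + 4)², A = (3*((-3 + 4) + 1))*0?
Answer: 0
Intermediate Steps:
A = 0 (A = (3*(1 + 1))*0 = (3*2)*0 = 6*0 = 0)
j = 49 (j = 7² = 49)
n = 0 (n = 2 - 2 = 0)
O(N) = -⅛ - N/8 (O(N) = -((0 + 1) + N)/8 = -(1 + N)/8 = -⅛ - N/8)
O(-1) + n*j = (-⅛ - ⅛*(-1)) + 0*49 = (-⅛ + ⅛) + 0 = 0 + 0 = 0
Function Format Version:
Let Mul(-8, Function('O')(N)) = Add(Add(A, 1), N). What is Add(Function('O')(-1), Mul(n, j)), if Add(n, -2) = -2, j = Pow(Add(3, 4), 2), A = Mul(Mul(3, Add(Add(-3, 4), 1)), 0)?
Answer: 0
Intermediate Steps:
A = 0 (A = Mul(Mul(3, Add(1, 1)), 0) = Mul(Mul(3, 2), 0) = Mul(6, 0) = 0)
j = 49 (j = Pow(7, 2) = 49)
n = 0 (n = Add(2, -2) = 0)
Function('O')(N) = Add(Rational(-1, 8), Mul(Rational(-1, 8), N)) (Function('O')(N) = Mul(Rational(-1, 8), Add(Add(0, 1), N)) = Mul(Rational(-1, 8), Add(1, N)) = Add(Rational(-1, 8), Mul(Rational(-1, 8), N)))
Add(Function('O')(-1), Mul(n, j)) = Add(Add(Rational(-1, 8), Mul(Rational(-1, 8), -1)), Mul(0, 49)) = Add(Add(Rational(-1, 8), Rational(1, 8)), 0) = Add(0, 0) = 0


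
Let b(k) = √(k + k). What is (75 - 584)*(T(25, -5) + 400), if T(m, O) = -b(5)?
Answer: -203600 + 509*√10 ≈ -2.0199e+5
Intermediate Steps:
b(k) = √2*√k (b(k) = √(2*k) = √2*√k)
T(m, O) = -√10 (T(m, O) = -√2*√5 = -√10)
(75 - 584)*(T(25, -5) + 400) = (75 - 584)*(-√10 + 400) = -509*(400 - √10) = -203600 + 509*√10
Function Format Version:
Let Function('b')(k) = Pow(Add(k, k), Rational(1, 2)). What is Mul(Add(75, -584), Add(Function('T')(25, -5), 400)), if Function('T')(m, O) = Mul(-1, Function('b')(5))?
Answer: Add(-203600, Mul(509, Pow(10, Rational(1, 2)))) ≈ -2.0199e+5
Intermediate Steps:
Function('b')(k) = Mul(Pow(2, Rational(1, 2)), Pow(k, Rational(1, 2))) (Function('b')(k) = Pow(Mul(2, k), Rational(1, 2)) = Mul(Pow(2, Rational(1, 2)), Pow(k, Rational(1, 2))))
Function('T')(m, O) = Mul(-1, Pow(10, Rational(1, 2))) (Function('T')(m, O) = Mul(-1, Mul(Pow(2, Rational(1, 2)), Pow(5, Rational(1, 2)))) = Mul(-1, Pow(10, Rational(1, 2))))
Mul(Add(75, -584), Add(Function('T')(25, -5), 400)) = Mul(Add(75, -584), Add(Mul(-1, Pow(10, Rational(1, 2))), 400)) = Mul(-509, Add(400, Mul(-1, Pow(10, Rational(1, 2))))) = Add(-203600, Mul(509, Pow(10, Rational(1, 2))))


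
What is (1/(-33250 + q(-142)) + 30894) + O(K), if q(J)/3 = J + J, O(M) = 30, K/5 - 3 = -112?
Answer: 1054570247/34102 ≈ 30924.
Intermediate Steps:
K = -545 (K = 15 + 5*(-112) = 15 - 560 = -545)
q(J) = 6*J (q(J) = 3*(J + J) = 3*(2*J) = 6*J)
(1/(-33250 + q(-142)) + 30894) + O(K) = (1/(-33250 + 6*(-142)) + 30894) + 30 = (1/(-33250 - 852) + 30894) + 30 = (1/(-34102) + 30894) + 30 = (-1/34102 + 30894) + 30 = 1053547187/34102 + 30 = 1054570247/34102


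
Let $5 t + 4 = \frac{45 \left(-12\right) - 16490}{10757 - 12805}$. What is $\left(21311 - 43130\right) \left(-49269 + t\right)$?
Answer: $\frac{5503905174159}{5120} \approx 1.075 \cdot 10^{9}$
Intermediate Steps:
$t = \frac{4419}{5120}$ ($t = - \frac{4}{5} + \frac{\left(45 \left(-12\right) - 16490\right) \frac{1}{10757 - 12805}}{5} = - \frac{4}{5} + \frac{\left(-540 - 16490\right) \frac{1}{-2048}}{5} = - \frac{4}{5} + \frac{\left(-17030\right) \left(- \frac{1}{2048}\right)}{5} = - \frac{4}{5} + \frac{1}{5} \cdot \frac{8515}{1024} = - \frac{4}{5} + \frac{1703}{1024} = \frac{4419}{5120} \approx 0.86309$)
$\left(21311 - 43130\right) \left(-49269 + t\right) = \left(21311 - 43130\right) \left(-49269 + \frac{4419}{5120}\right) = \left(-21819\right) \left(- \frac{252252861}{5120}\right) = \frac{5503905174159}{5120}$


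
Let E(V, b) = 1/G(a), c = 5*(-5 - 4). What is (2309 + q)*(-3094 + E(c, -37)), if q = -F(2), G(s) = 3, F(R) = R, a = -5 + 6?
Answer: -7137089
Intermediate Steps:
a = 1
c = -45 (c = 5*(-9) = -45)
E(V, b) = 1/3
q = -2 (q = -1*2 = -2)
(2309 + q)*(-3094 + E(c, -37)) = (2309 - 2)*(-3094 + 1/3) = 2307*(-9281/3) = -7137089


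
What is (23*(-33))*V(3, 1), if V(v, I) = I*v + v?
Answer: -4554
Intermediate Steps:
V(v, I) = v + I*v
(23*(-33))*V(3, 1) = (23*(-33))*(3*(1 + 1)) = -2277*2 = -759*6 = -4554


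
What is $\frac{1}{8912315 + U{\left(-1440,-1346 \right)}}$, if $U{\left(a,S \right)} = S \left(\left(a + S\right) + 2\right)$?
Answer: $\frac{1}{12659579} \approx 7.8992 \cdot 10^{-8}$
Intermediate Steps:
$U{\left(a,S \right)} = S \left(2 + S + a\right)$ ($U{\left(a,S \right)} = S \left(\left(S + a\right) + 2\right) = S \left(2 + S + a\right)$)
$\frac{1}{8912315 + U{\left(-1440,-1346 \right)}} = \frac{1}{8912315 - 1346 \left(2 - 1346 - 1440\right)} = \frac{1}{8912315 - -3747264} = \frac{1}{8912315 + 3747264} = \frac{1}{12659579}$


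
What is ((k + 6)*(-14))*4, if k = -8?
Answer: 112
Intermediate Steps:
((k + 6)*(-14))*4 = ((-8 + 6)*(-14))*4 = -2*(-14)*4 = 28*4 = 112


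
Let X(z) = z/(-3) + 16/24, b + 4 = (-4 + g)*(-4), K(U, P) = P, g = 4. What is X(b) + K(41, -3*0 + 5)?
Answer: 7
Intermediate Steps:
b = -4 (b = -4 + (-4 + 4)*(-4) = -4 + 0*(-4) = -4 + 0 = -4)
X(z) = ⅔ - z/3 (X(z) = z*(-⅓) + 16*(1/24) = -z/3 + ⅔ = ⅔ - z/3)
X(b) + K(41, -3*0 + 5) = (⅔ - ⅓*(-4)) + (-3*0 + 5) = (⅔ + 4/3) + (0 + 5) = 2 + 5 = 7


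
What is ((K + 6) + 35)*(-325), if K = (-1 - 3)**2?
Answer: -18525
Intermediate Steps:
K = 16 (K = (-4)**2 = 16)
((K + 6) + 35)*(-325) = ((16 + 6) + 35)*(-325) = (22 + 35)*(-325) = 57*(-325) = -18525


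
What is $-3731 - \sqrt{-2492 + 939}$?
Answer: $-3731 - i \sqrt{1553} \approx -3731.0 - 39.408 i$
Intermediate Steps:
$-3731 - \sqrt{-2492 + 939} = -3731 - \sqrt{-1553} = -3731 - i \sqrt{1553}$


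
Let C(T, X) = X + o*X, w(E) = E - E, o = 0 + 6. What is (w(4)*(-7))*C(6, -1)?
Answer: 0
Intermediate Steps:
o = 6
w(E) = 0
C(T, X) = 7*X (C(T, X) = X + 6*X = 7*X)
(w(4)*(-7))*C(6, -1) = (0*(-7))*(7*(-1)) = 0*(-7) = 0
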